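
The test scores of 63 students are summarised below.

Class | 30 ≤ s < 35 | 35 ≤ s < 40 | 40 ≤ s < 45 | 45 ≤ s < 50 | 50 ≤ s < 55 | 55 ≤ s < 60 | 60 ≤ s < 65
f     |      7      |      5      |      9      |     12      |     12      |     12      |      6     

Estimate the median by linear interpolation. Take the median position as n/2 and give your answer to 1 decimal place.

49.4

Cumulative frequencies: 7, 12, 21, 33, 45, 57, 63
n = 63; position = n/2 = 31.5.
This falls in the class 45 ≤ s < 50: L = 45, F = 21, f = 12, h = 5.
Median ≈ 45 + ((31.5 − 21) / 12) × 5 = 49.3750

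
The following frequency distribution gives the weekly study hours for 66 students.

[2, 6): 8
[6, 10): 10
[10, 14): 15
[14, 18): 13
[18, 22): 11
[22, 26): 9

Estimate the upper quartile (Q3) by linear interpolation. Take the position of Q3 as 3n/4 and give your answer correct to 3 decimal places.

19.273

Cumulative frequencies: 8, 18, 33, 46, 57, 66
n = 66; position = 3n/4 = 49.5.
This falls in the class [18, 22): L = 18, F = 46, f = 11, h = 4.
Upper quartile ≈ 18 + ((49.5 − 46) / 11) × 4 = 19.2727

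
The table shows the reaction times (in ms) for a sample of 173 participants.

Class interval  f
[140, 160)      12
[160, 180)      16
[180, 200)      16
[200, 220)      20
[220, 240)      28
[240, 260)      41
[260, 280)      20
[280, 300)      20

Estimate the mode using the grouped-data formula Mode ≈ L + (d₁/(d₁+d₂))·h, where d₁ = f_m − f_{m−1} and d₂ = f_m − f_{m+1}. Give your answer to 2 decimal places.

247.65

Modal class: [240, 260) (highest frequency 41).
d₁ = 41 − 28 = 13, d₂ = 41 − 20 = 21
Mode ≈ 240 + (13/(13+21)) × 20 = 240 + 7.6471 = 247.6471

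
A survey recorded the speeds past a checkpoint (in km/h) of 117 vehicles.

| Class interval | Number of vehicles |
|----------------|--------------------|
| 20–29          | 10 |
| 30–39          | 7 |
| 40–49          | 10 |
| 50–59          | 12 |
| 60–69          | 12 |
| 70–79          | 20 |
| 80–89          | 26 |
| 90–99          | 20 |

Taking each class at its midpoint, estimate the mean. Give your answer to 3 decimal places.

Midpoints: 24.5, 34.5, 44.5, 54.5, 64.5, 74.5, 84.5, 94.5
Σfm = 10×24.5 + 7×34.5 + 10×44.5 + 12×54.5 + 12×64.5 + 20×74.5 + 26×84.5 + 20×94.5 = 7936.5
n = Σf = 117
Mean = 7936.5 / 117 = 67.8333

67.833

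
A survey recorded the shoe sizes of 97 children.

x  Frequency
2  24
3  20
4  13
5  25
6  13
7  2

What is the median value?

Cumulative frequencies: 24, 44, 57, 82, 95, 97
n = 97, so the median is the value in position (n+1)/2 = 49.
Position 49 falls at value 4.

4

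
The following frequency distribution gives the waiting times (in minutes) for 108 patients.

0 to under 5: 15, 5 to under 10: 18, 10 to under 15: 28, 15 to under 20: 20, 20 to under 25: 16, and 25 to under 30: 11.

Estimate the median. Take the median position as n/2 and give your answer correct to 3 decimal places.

13.750

Cumulative frequencies: 15, 33, 61, 81, 97, 108
n = 108; position = n/2 = 54.
This falls in the class 10 to under 15: L = 10, F = 33, f = 28, h = 5.
Median ≈ 10 + ((54 − 33) / 28) × 5 = 13.7500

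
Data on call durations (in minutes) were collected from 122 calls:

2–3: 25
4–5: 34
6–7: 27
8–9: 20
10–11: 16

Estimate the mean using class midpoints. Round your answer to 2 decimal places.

5.98

Midpoints: 2.5, 4.5, 6.5, 8.5, 10.5
Σfm = 25×2.5 + 34×4.5 + 27×6.5 + 20×8.5 + 16×10.5 = 729
n = Σf = 122
Mean = 729 / 122 = 5.9754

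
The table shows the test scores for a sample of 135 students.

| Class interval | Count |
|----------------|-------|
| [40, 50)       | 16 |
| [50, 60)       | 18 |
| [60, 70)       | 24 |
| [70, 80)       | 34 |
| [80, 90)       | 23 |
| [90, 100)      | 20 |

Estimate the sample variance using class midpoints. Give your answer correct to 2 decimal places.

244.78

Midpoints: 45, 55, 65, 75, 85, 95
n = 135, Σfm = 9675, mean = 71.6667
Σfm² = 726175
Σf(m − x̄)² = Σfm² − (Σfm)²/n = 726175 − 9675²/135 = 32800.0000
Sample variance = 32800.0000 / 134 = 244.7761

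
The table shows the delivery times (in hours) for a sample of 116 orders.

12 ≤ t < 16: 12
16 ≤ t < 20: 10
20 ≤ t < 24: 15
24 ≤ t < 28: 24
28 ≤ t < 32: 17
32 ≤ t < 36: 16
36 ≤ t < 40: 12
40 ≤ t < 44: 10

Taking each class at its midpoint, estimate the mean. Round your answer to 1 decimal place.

27.9

Midpoints: 14, 18, 22, 26, 30, 34, 38, 42
Σfm = 12×14 + 10×18 + 15×22 + 24×26 + 17×30 + 16×34 + 12×38 + 10×42 = 3232
n = Σf = 116
Mean = 3232 / 116 = 27.8621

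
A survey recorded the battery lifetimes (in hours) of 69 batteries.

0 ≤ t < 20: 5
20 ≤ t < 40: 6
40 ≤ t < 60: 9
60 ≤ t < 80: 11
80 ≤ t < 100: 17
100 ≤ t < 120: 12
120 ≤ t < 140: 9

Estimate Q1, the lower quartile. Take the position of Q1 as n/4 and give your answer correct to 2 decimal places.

53.89

Cumulative frequencies: 5, 11, 20, 31, 48, 60, 69
n = 69; position = n/4 = 17.25.
This falls in the class 40 ≤ t < 60: L = 40, F = 11, f = 9, h = 20.
Lower quartile ≈ 40 + ((17.25 − 11) / 9) × 20 = 53.8889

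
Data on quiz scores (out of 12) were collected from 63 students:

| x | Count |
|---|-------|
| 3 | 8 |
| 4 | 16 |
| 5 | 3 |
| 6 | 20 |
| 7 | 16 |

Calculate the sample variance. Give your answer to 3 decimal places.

2.027

Values: 3, 4, 5, 6, 7
n = 63, Σfx = 335, mean = 5.3175
Σfx² = 1907
Σf(x − x̄)² = Σfx² − (Σfx)²/n = 1907 − 335²/63 = 125.6508
Sample variance = 125.6508 / 62 = 2.0266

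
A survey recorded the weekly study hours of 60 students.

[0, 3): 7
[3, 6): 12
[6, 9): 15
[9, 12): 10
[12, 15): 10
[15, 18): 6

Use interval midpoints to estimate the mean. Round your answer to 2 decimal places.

8.60

Midpoints: 1.5, 4.5, 7.5, 10.5, 13.5, 16.5
Σfm = 7×1.5 + 12×4.5 + 15×7.5 + 10×10.5 + 10×13.5 + 6×16.5 = 516
n = Σf = 60
Mean = 516 / 60 = 8.6000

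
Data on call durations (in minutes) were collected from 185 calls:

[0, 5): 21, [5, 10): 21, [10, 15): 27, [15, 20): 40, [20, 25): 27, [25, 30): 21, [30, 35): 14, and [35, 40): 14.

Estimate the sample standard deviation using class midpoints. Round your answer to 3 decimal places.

Midpoints: 2.5, 7.5, 12.5, 17.5, 22.5, 27.5, 32.5, 37.5
n = 185, Σfm = 3412.5, mean = 18.4459
Σfm² = 81806.25
Σf(m − x̄)² = Σfm² − (Σfm)²/n = 81806.25 − 3412.5²/185 = 18859.4595
Sample variance = 18859.4595 / 184 = 102.4971
Standard deviation = √102.4971 = 10.1241

10.124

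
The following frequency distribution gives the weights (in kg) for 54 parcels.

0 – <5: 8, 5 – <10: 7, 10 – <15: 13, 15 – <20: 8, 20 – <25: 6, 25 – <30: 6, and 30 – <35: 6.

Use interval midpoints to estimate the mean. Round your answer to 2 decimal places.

Midpoints: 2.5, 7.5, 12.5, 17.5, 22.5, 27.5, 32.5
Σfm = 8×2.5 + 7×7.5 + 13×12.5 + 8×17.5 + 6×22.5 + 6×27.5 + 6×32.5 = 870
n = Σf = 54
Mean = 870 / 54 = 16.1111

16.11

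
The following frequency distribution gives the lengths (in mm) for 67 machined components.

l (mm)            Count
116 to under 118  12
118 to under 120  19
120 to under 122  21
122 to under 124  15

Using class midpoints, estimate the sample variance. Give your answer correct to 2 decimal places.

Midpoints: 117, 119, 121, 123
n = 67, Σfm = 8051, mean = 120.1642
Σfm² = 967723
Σf(m − x̄)² = Σfm² − (Σfm)²/n = 967723 − 8051²/67 = 281.1940
Sample variance = 281.1940 / 66 = 4.2605

4.26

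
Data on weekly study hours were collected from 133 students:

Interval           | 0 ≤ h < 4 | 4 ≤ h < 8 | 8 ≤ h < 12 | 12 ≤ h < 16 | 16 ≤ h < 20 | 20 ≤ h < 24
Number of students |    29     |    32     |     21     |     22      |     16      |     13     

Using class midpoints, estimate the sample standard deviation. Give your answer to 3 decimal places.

Midpoints: 2, 6, 10, 14, 18, 22
n = 133, Σfm = 1342, mean = 10.0902
Σfm² = 19156
Σf(m − x̄)² = Σfm² − (Σfm)²/n = 19156 − 1342²/133 = 5614.9173
Sample variance = 5614.9173 / 132 = 42.5373
Standard deviation = √42.5373 = 6.5221

6.522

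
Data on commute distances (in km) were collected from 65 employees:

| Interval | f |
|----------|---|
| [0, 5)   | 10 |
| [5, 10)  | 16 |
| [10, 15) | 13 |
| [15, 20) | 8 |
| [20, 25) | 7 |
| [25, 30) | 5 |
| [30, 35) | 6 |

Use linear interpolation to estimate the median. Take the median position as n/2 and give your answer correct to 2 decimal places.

12.50

Cumulative frequencies: 10, 26, 39, 47, 54, 59, 65
n = 65; position = n/2 = 32.5.
This falls in the class [10, 15): L = 10, F = 26, f = 13, h = 5.
Median ≈ 10 + ((32.5 − 26) / 13) × 5 = 12.5000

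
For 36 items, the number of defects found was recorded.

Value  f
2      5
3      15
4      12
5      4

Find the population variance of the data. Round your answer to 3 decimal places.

0.743

Values: 2, 3, 4, 5
n = 36, Σfx = 123, mean = 3.4167
Σfx² = 447
Σf(x − x̄)² = Σfx² − (Σfx)²/n = 447 − 123²/36 = 26.7500
Population variance = 26.7500 / 36 = 0.7431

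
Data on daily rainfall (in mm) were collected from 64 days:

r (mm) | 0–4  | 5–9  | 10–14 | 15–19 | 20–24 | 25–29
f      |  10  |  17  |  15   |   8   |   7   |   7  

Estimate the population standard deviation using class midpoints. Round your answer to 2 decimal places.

7.79

Midpoints: 2, 7, 12, 17, 22, 27
n = 64, Σfm = 798, mean = 12.4688
Σfm² = 13836
Σf(m − x̄)² = Σfm² − (Σfm)²/n = 13836 − 798²/64 = 3885.9375
Population variance = 3885.9375 / 64 = 60.7178
Standard deviation = √60.7178 = 7.7922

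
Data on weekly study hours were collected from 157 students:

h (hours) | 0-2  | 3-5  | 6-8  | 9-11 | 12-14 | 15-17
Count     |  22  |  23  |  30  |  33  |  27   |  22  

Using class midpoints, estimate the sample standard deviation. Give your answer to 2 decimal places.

4.82

Midpoints: 1, 4, 7, 10, 13, 16
n = 157, Σfm = 1357, mean = 8.6433
Σfm² = 15355
Σf(m − x̄)² = Σfm² − (Σfm)²/n = 15355 − 1357²/157 = 3626.0255
Sample variance = 3626.0255 / 156 = 23.2438
Standard deviation = √23.2438 = 4.8212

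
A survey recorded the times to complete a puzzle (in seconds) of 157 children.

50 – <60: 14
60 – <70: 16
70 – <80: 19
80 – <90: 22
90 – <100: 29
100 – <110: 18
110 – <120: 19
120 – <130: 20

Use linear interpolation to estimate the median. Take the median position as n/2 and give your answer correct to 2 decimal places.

92.59

Cumulative frequencies: 14, 30, 49, 71, 100, 118, 137, 157
n = 157; position = n/2 = 78.5.
This falls in the class 90 – <100: L = 90, F = 71, f = 29, h = 10.
Median ≈ 90 + ((78.5 − 71) / 29) × 10 = 92.5862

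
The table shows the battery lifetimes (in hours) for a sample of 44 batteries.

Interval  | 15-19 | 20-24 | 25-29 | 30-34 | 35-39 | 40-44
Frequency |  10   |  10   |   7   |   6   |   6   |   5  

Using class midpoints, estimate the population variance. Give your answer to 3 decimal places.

70.907

Midpoints: 17, 22, 27, 32, 37, 42
n = 44, Σfm = 1203, mean = 27.3409
Σfm² = 36011
Σf(m − x̄)² = Σfm² − (Σfm)²/n = 36011 − 1203²/44 = 3119.8864
Population variance = 3119.8864 / 44 = 70.9065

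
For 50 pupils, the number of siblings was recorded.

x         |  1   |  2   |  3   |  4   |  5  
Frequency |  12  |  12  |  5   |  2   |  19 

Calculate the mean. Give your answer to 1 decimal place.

Values: 1, 2, 3, 4, 5
Σfx = 12×1 + 12×2 + 5×3 + 2×4 + 19×5 = 154
n = Σf = 50
Mean = 154 / 50 = 3.0800

3.1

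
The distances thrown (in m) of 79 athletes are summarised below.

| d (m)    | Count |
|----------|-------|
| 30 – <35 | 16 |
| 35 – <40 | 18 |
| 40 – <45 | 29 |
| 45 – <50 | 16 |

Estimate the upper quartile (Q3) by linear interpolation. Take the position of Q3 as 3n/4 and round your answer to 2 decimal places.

Cumulative frequencies: 16, 34, 63, 79
n = 79; position = 3n/4 = 59.25.
This falls in the class 40 – <45: L = 40, F = 34, f = 29, h = 5.
Upper quartile ≈ 40 + ((59.25 − 34) / 29) × 5 = 44.3534

44.35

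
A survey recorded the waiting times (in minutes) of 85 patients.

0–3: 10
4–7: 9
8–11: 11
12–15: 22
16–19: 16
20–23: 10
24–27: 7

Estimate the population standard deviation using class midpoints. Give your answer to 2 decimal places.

Midpoints: 1.5, 5.5, 9.5, 13.5, 17.5, 21.5, 25.5
n = 85, Σfm = 1139.5, mean = 13.4059
Σfm² = 19371.25
Σf(m − x̄)² = Σfm² − (Σfm)²/n = 19371.25 − 1139.5²/85 = 4095.2471
Population variance = 4095.2471 / 85 = 48.1794
Standard deviation = √48.1794 = 6.9411

6.94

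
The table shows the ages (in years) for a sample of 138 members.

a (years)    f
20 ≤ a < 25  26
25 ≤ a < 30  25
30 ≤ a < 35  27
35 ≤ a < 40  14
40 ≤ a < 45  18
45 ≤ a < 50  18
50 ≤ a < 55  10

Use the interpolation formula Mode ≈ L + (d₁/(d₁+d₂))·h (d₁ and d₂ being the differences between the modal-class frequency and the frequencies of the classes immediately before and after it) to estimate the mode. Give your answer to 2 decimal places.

Modal class: 30 ≤ a < 35 (highest frequency 27).
d₁ = 27 − 25 = 2, d₂ = 27 − 14 = 13
Mode ≈ 30 + (2/(2+13)) × 5 = 30 + 0.6667 = 30.6667

30.67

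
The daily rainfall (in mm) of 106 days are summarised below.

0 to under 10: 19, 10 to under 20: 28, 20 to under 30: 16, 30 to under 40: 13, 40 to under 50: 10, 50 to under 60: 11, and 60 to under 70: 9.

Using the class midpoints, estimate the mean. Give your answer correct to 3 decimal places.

Midpoints: 5, 15, 25, 35, 45, 55, 65
Σfm = 19×5 + 28×15 + 16×25 + 13×35 + 10×45 + 11×55 + 9×65 = 3010
n = Σf = 106
Mean = 3010 / 106 = 28.3962

28.396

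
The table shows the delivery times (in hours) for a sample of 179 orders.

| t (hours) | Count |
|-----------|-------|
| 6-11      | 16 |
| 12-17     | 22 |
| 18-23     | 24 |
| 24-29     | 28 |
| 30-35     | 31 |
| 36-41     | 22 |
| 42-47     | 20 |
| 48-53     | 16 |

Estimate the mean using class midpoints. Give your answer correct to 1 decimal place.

29.3

Midpoints: 8.5, 14.5, 20.5, 26.5, 32.5, 38.5, 44.5, 50.5
Σfm = 16×8.5 + 22×14.5 + 24×20.5 + 28×26.5 + 31×32.5 + 22×38.5 + 20×44.5 + 16×50.5 = 5241.5
n = Σf = 179
Mean = 5241.5 / 179 = 29.2821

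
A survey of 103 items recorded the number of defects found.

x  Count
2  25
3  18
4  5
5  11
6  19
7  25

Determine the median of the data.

Cumulative frequencies: 25, 43, 48, 59, 78, 103
n = 103, so the median is the value in position (n+1)/2 = 52.
Position 52 falls at value 5.

5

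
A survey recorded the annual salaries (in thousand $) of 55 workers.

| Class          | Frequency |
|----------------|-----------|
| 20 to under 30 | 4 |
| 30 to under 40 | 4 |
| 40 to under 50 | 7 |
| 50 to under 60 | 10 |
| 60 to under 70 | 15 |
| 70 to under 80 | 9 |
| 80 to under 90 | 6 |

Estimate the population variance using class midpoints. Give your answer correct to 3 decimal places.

Midpoints: 25, 35, 45, 55, 65, 75, 85
n = 55, Σfm = 3265, mean = 59.3636
Σfm² = 209175
Σf(m − x̄)² = Σfm² − (Σfm)²/n = 209175 − 3265²/55 = 15352.7273
Population variance = 15352.7273 / 55 = 279.1405

279.140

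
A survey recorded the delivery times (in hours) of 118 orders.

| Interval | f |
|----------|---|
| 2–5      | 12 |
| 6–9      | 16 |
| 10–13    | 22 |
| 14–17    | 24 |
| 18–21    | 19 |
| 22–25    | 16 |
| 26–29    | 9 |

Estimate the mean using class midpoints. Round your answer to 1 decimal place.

15.1

Midpoints: 3.5, 7.5, 11.5, 15.5, 19.5, 23.5, 27.5
Σfm = 12×3.5 + 16×7.5 + 22×11.5 + 24×15.5 + 19×19.5 + 16×23.5 + 9×27.5 = 1781
n = Σf = 118
Mean = 1781 / 118 = 15.0932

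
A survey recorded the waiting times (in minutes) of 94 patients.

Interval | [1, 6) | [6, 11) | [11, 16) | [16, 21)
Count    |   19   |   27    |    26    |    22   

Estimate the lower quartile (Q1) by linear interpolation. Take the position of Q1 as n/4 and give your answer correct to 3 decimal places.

Cumulative frequencies: 19, 46, 72, 94
n = 94; position = n/4 = 23.5.
This falls in the class [6, 11): L = 6, F = 19, f = 27, h = 5.
Lower quartile ≈ 6 + ((23.5 − 19) / 27) × 5 = 6.8333

6.833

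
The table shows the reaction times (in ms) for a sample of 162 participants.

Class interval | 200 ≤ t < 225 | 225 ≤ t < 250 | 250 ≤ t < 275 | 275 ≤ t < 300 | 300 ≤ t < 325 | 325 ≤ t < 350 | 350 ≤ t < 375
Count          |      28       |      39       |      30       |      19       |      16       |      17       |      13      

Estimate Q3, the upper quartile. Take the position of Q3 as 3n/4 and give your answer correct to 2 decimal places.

308.59

Cumulative frequencies: 28, 67, 97, 116, 132, 149, 162
n = 162; position = 3n/4 = 121.5.
This falls in the class 300 ≤ t < 325: L = 300, F = 116, f = 16, h = 25.
Upper quartile ≈ 300 + ((121.5 − 116) / 16) × 25 = 308.5938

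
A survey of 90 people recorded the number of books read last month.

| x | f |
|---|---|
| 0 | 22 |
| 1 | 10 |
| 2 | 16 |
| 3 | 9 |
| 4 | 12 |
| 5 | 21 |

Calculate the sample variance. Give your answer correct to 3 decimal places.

3.645

Values: 0, 1, 2, 3, 4, 5
n = 90, Σfx = 222, mean = 2.4667
Σfx² = 872
Σf(x − x̄)² = Σfx² − (Σfx)²/n = 872 − 222²/90 = 324.4000
Sample variance = 324.4000 / 89 = 3.6449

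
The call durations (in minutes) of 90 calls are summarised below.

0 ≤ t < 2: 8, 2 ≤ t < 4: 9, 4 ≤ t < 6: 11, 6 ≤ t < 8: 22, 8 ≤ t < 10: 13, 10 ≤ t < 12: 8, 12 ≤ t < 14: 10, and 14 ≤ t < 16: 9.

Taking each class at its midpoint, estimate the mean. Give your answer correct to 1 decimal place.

Midpoints: 1, 3, 5, 7, 9, 11, 13, 15
Σfm = 8×1 + 9×3 + 11×5 + 22×7 + 13×9 + 8×11 + 10×13 + 9×15 = 714
n = Σf = 90
Mean = 714 / 90 = 7.9333

7.9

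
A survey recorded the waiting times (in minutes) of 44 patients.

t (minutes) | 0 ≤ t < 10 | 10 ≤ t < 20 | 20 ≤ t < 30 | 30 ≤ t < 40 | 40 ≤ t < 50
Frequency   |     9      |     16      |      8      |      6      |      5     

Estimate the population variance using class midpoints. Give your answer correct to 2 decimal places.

160.54

Midpoints: 5, 15, 25, 35, 45
n = 44, Σfm = 920, mean = 20.9091
Σfm² = 26300
Σf(m − x̄)² = Σfm² − (Σfm)²/n = 26300 − 920²/44 = 7063.6364
Population variance = 7063.6364 / 44 = 160.5372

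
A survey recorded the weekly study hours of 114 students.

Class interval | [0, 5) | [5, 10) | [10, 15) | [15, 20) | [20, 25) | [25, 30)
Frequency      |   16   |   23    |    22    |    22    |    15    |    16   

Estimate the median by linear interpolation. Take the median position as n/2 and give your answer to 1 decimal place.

14.1

Cumulative frequencies: 16, 39, 61, 83, 98, 114
n = 114; position = n/2 = 57.
This falls in the class [10, 15): L = 10, F = 39, f = 22, h = 5.
Median ≈ 10 + ((57 − 39) / 22) × 5 = 14.0909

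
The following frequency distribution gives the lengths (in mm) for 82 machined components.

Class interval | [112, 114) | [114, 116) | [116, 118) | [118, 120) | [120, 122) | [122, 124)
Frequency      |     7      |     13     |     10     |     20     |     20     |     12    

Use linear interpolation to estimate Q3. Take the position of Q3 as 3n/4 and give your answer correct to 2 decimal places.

Cumulative frequencies: 7, 20, 30, 50, 70, 82
n = 82; position = 3n/4 = 61.5.
This falls in the class [120, 122): L = 120, F = 50, f = 20, h = 2.
Upper quartile ≈ 120 + ((61.5 − 50) / 20) × 2 = 121.1500

121.15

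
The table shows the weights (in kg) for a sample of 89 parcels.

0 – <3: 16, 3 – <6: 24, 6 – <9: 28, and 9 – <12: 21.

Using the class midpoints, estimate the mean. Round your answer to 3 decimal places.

Midpoints: 1.5, 4.5, 7.5, 10.5
Σfm = 16×1.5 + 24×4.5 + 28×7.5 + 21×10.5 = 562.5
n = Σf = 89
Mean = 562.5 / 89 = 6.3202

6.320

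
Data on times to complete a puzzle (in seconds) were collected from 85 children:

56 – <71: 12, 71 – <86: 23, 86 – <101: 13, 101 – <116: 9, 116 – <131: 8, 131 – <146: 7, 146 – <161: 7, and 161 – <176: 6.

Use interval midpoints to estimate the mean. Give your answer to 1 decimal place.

Midpoints: 63.5, 78.5, 93.5, 108.5, 123.5, 138.5, 153.5, 168.5
Σfm = 12×63.5 + 23×78.5 + 13×93.5 + 9×108.5 + 8×123.5 + 7×138.5 + 7×153.5 + 6×168.5 = 8802.5
n = Σf = 85
Mean = 8802.5 / 85 = 103.5588

103.6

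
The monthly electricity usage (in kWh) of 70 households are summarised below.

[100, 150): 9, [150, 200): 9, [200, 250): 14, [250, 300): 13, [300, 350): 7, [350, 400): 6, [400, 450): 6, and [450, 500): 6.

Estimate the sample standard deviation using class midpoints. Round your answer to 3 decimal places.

106.312

Midpoints: 125, 175, 225, 275, 325, 375, 425, 475
n = 70, Σfm = 19350, mean = 276.4286
Σfm² = 6128750
Σf(m − x̄)² = Σfm² − (Σfm)²/n = 6128750 − 19350²/70 = 779857.1429
Sample variance = 779857.1429 / 69 = 11302.2774
Standard deviation = √11302.2774 = 106.3122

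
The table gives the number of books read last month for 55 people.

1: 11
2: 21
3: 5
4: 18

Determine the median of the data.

2

Cumulative frequencies: 11, 32, 37, 55
n = 55, so the median is the value in position (n+1)/2 = 28.
Position 28 falls at value 2.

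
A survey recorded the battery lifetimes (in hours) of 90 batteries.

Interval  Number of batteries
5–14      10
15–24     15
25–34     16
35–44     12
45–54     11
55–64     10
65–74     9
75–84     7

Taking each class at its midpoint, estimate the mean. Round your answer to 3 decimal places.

Midpoints: 9.5, 19.5, 29.5, 39.5, 49.5, 59.5, 69.5, 79.5
Σfm = 10×9.5 + 15×19.5 + 16×29.5 + 12×39.5 + 11×49.5 + 10×59.5 + 9×69.5 + 7×79.5 = 3655
n = Σf = 90
Mean = 3655 / 90 = 40.6111

40.611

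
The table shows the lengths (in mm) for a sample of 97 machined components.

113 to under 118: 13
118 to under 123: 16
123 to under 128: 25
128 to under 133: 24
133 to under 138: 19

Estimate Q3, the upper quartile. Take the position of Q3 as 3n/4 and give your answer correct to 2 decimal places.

Cumulative frequencies: 13, 29, 54, 78, 97
n = 97; position = 3n/4 = 72.75.
This falls in the class 128 to under 133: L = 128, F = 54, f = 24, h = 5.
Upper quartile ≈ 128 + ((72.75 − 54) / 24) × 5 = 131.9062

131.91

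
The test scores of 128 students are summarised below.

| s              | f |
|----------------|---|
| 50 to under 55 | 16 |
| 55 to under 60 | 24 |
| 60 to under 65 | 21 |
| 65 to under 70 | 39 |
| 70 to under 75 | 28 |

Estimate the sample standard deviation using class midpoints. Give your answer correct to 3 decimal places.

Midpoints: 52.5, 57.5, 62.5, 67.5, 72.5
n = 128, Σfm = 8195, mean = 64.0234
Σfm² = 530350
Σf(m − x̄)² = Σfm² − (Σfm)²/n = 530350 − 8195²/128 = 5677.9297
Sample variance = 5677.9297 / 127 = 44.7081
Standard deviation = √44.7081 = 6.6864

6.686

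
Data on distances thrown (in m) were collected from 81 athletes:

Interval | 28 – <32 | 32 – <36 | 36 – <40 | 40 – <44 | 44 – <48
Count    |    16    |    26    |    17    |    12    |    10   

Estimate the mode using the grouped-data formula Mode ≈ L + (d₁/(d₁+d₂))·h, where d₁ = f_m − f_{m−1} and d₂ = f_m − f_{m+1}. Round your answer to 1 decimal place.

Modal class: 32 – <36 (highest frequency 26).
d₁ = 26 − 16 = 10, d₂ = 26 − 17 = 9
Mode ≈ 32 + (10/(10+9)) × 4 = 32 + 2.1053 = 34.1053

34.1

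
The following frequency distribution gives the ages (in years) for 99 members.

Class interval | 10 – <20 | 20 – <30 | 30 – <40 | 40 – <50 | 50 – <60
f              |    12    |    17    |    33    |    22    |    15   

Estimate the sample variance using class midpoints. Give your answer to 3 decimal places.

Midpoints: 15, 25, 35, 45, 55
n = 99, Σfm = 3575, mean = 36.1111
Σfm² = 143675
Σf(m − x̄)² = Σfm² − (Σfm)²/n = 143675 − 3575²/99 = 14577.7778
Sample variance = 14577.7778 / 98 = 148.7528

148.753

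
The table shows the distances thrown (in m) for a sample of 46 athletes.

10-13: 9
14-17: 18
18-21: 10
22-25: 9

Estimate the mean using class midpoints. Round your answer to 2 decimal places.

Midpoints: 11.5, 15.5, 19.5, 23.5
Σfm = 9×11.5 + 18×15.5 + 10×19.5 + 9×23.5 = 789
n = Σf = 46
Mean = 789 / 46 = 17.1522

17.15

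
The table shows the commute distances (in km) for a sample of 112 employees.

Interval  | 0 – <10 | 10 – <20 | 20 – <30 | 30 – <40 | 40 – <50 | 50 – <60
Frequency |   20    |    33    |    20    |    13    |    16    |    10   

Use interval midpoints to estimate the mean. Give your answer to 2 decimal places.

25.18

Midpoints: 5, 15, 25, 35, 45, 55
Σfm = 20×5 + 33×15 + 20×25 + 13×35 + 16×45 + 10×55 = 2820
n = Σf = 112
Mean = 2820 / 112 = 25.1786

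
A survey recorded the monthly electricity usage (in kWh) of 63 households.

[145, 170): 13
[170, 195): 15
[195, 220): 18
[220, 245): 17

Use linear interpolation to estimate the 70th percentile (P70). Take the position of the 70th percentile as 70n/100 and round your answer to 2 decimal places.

217.36

Cumulative frequencies: 13, 28, 46, 63
n = 63; position = 70n/100 = 44.1.
This falls in the class [195, 220): L = 195, F = 28, f = 18, h = 25.
70th percentile ≈ 195 + ((44.1 − 28) / 18) × 25 = 217.3611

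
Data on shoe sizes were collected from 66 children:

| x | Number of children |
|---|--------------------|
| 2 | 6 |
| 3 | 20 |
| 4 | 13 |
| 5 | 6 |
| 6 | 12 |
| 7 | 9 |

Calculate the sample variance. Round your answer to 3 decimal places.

Values: 2, 3, 4, 5, 6, 7
n = 66, Σfx = 289, mean = 4.3788
Σfx² = 1435
Σf(x − x̄)² = Σfx² − (Σfx)²/n = 1435 − 289²/66 = 169.5303
Sample variance = 169.5303 / 65 = 2.6082

2.608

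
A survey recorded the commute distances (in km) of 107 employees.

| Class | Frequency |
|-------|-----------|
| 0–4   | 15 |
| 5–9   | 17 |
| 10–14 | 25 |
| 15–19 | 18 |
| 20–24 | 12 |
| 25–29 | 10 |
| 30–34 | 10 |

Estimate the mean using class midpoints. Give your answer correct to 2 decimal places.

15.04

Midpoints: 2, 7, 12, 17, 22, 27, 32
Σfm = 15×2 + 17×7 + 25×12 + 18×17 + 12×22 + 10×27 + 10×32 = 1609
n = Σf = 107
Mean = 1609 / 107 = 15.0374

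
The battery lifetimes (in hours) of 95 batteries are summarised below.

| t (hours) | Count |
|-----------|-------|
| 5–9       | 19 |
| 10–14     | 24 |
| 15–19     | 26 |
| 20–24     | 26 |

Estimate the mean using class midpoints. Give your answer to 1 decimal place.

15.1

Midpoints: 7, 12, 17, 22
Σfm = 19×7 + 24×12 + 26×17 + 26×22 = 1435
n = Σf = 95
Mean = 1435 / 95 = 15.1053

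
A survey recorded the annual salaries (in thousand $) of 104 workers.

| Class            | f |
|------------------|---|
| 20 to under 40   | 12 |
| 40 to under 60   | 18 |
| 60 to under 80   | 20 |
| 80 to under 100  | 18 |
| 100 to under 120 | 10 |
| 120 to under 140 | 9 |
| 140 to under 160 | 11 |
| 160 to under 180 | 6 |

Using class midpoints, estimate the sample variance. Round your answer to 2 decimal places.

Midpoints: 30, 50, 70, 90, 110, 130, 150, 170
n = 104, Σfm = 9220, mean = 88.6538
Σfm² = 993600
Σf(m − x̄)² = Σfm² − (Σfm)²/n = 993600 − 9220²/104 = 176211.5385
Sample variance = 176211.5385 / 103 = 1710.7916

1710.79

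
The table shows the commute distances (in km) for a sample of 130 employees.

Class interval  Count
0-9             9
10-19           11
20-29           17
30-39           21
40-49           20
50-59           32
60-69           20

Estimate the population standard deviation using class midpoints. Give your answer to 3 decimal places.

Midpoints: 4.5, 14.5, 24.5, 34.5, 44.5, 54.5, 64.5
n = 130, Σfm = 5265, mean = 40.5000
Σfm² = 255552.5
Σf(m − x̄)² = Σfm² − (Σfm)²/n = 255552.5 − 5265²/130 = 42320.0000
Population variance = 42320.0000 / 130 = 325.5385
Standard deviation = √325.5385 = 18.0427

18.043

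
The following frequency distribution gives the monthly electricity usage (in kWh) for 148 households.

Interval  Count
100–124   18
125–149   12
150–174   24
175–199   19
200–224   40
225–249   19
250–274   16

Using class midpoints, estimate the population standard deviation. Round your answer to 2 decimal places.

Midpoints: 112, 137, 162, 187, 212, 237, 262
n = 148, Σfm = 28276, mean = 191.0541
Σfm² = 5708562
Σf(m − x̄)² = Σfm² − (Σfm)²/n = 5708562 − 28276²/148 = 306317.5676
Population variance = 306317.5676 / 148 = 2069.7133
Standard deviation = √2069.7133 = 45.4941

45.49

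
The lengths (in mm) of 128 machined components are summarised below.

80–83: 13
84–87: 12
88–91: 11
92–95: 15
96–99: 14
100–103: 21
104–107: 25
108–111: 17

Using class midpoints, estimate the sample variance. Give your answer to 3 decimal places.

81.755

Midpoints: 81.5, 85.5, 89.5, 93.5, 97.5, 101.5, 105.5, 109.5
n = 128, Σfm = 12468, mean = 97.4062
Σfm² = 1224844
Σf(m − x̄)² = Σfm² − (Σfm)²/n = 1224844 − 12468²/128 = 10382.8750
Sample variance = 10382.8750 / 127 = 81.7549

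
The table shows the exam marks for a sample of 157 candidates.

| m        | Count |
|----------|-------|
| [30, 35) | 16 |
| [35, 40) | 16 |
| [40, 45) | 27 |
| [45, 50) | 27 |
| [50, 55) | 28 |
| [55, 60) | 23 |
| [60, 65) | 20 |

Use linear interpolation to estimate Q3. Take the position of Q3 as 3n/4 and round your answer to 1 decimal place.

55.8

Cumulative frequencies: 16, 32, 59, 86, 114, 137, 157
n = 157; position = 3n/4 = 117.75.
This falls in the class [55, 60): L = 55, F = 114, f = 23, h = 5.
Upper quartile ≈ 55 + ((117.75 − 114) / 23) × 5 = 55.8152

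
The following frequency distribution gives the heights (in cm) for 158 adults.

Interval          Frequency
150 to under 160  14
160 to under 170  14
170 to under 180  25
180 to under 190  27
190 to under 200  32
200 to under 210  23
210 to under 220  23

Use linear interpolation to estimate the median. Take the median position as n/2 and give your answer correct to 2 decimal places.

Cumulative frequencies: 14, 28, 53, 80, 112, 135, 158
n = 158; position = n/2 = 79.
This falls in the class 180 to under 190: L = 180, F = 53, f = 27, h = 10.
Median ≈ 180 + ((79 − 53) / 27) × 10 = 189.6296

189.63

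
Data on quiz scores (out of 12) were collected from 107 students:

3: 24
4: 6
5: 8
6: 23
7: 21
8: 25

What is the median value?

6

Cumulative frequencies: 24, 30, 38, 61, 82, 107
n = 107, so the median is the value in position (n+1)/2 = 54.
Position 54 falls at value 6.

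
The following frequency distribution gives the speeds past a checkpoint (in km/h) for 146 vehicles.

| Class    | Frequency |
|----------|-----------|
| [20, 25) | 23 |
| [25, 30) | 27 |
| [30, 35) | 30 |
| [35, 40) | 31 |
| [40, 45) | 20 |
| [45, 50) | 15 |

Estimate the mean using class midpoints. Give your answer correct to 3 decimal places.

Midpoints: 22.5, 27.5, 32.5, 37.5, 42.5, 47.5
Σfm = 23×22.5 + 27×27.5 + 30×32.5 + 31×37.5 + 20×42.5 + 15×47.5 = 4960
n = Σf = 146
Mean = 4960 / 146 = 33.9726

33.973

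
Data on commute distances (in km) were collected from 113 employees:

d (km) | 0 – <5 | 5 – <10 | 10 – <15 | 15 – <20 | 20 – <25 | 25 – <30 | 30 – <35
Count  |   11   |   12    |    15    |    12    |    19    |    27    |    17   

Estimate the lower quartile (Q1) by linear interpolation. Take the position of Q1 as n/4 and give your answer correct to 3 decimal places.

Cumulative frequencies: 11, 23, 38, 50, 69, 96, 113
n = 113; position = n/4 = 28.25.
This falls in the class 10 – <15: L = 10, F = 23, f = 15, h = 5.
Lower quartile ≈ 10 + ((28.25 − 23) / 15) × 5 = 11.7500

11.750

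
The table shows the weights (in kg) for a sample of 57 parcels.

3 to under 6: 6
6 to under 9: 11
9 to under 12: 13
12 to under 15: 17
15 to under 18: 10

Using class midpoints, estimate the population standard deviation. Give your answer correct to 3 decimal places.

Midpoints: 4.5, 7.5, 10.5, 13.5, 16.5
n = 57, Σfm = 640.5, mean = 11.2368
Σfm² = 7994.25
Σf(m − x̄)² = Σfm² − (Σfm)²/n = 7994.25 − 640.5²/57 = 797.0526
Population variance = 797.0526 / 57 = 13.9834
Standard deviation = √13.9834 = 3.7394

3.739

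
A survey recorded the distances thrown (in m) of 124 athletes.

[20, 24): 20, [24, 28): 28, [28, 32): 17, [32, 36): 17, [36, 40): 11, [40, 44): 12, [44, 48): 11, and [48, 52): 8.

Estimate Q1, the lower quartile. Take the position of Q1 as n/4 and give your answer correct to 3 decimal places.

Cumulative frequencies: 20, 48, 65, 82, 93, 105, 116, 124
n = 124; position = n/4 = 31.
This falls in the class [24, 28): L = 24, F = 20, f = 28, h = 4.
Lower quartile ≈ 24 + ((31 − 20) / 28) × 4 = 25.5714

25.571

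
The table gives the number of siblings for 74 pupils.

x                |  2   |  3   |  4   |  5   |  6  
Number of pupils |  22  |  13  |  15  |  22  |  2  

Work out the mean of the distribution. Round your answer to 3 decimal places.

3.581

Values: 2, 3, 4, 5, 6
Σfx = 22×2 + 13×3 + 15×4 + 22×5 + 2×6 = 265
n = Σf = 74
Mean = 265 / 74 = 3.5811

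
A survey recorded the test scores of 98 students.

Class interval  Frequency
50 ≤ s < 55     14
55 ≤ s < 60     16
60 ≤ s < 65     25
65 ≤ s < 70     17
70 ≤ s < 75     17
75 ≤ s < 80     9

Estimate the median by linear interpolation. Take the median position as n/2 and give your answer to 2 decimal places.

Cumulative frequencies: 14, 30, 55, 72, 89, 98
n = 98; position = n/2 = 49.
This falls in the class 60 ≤ s < 65: L = 60, F = 30, f = 25, h = 5.
Median ≈ 60 + ((49 − 30) / 25) × 5 = 63.8000

63.80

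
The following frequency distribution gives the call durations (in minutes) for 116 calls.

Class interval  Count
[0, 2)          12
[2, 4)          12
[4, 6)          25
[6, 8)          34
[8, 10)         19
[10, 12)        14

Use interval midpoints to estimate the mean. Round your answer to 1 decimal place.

Midpoints: 1, 3, 5, 7, 9, 11
Σfm = 12×1 + 12×3 + 25×5 + 34×7 + 19×9 + 14×11 = 736
n = Σf = 116
Mean = 736 / 116 = 6.3448

6.3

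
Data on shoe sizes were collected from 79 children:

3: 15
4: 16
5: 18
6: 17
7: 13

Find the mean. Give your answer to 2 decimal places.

4.96

Values: 3, 4, 5, 6, 7
Σfx = 15×3 + 16×4 + 18×5 + 17×6 + 13×7 = 392
n = Σf = 79
Mean = 392 / 79 = 4.9620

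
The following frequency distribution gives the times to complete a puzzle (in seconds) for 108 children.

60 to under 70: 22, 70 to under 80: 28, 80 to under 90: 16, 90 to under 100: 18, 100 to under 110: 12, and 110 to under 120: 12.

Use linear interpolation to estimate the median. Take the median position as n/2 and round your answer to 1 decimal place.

82.5

Cumulative frequencies: 22, 50, 66, 84, 96, 108
n = 108; position = n/2 = 54.
This falls in the class 80 to under 90: L = 80, F = 50, f = 16, h = 10.
Median ≈ 80 + ((54 − 50) / 16) × 10 = 82.5000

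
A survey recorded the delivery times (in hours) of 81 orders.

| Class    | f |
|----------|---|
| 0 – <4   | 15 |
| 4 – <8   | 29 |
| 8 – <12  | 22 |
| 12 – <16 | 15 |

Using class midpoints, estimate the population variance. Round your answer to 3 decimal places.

Midpoints: 2, 6, 10, 14
n = 81, Σfm = 634, mean = 7.8272
Σfm² = 6244
Σf(m − x̄)² = Σfm² − (Σfm)²/n = 6244 − 634²/81 = 1281.5802
Population variance = 1281.5802 / 81 = 15.8220

15.822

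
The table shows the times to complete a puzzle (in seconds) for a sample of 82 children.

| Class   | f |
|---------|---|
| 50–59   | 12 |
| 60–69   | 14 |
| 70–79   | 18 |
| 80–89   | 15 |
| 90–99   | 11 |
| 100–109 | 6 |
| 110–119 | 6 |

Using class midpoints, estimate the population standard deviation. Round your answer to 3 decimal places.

Midpoints: 54.5, 64.5, 74.5, 84.5, 94.5, 104.5, 114.5
n = 82, Σfm = 6519, mean = 79.5000
Σfm² = 543310.5
Σf(m − x̄)² = Σfm² − (Σfm)²/n = 543310.5 − 6519²/82 = 25050.0000
Population variance = 25050.0000 / 82 = 305.4878
Standard deviation = √305.4878 = 17.4782

17.478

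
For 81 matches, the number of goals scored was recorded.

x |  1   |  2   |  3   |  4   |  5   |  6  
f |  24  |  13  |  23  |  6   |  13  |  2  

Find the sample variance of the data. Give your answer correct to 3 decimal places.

Values: 1, 2, 3, 4, 5, 6
n = 81, Σfx = 220, mean = 2.7160
Σfx² = 776
Σf(x − x̄)² = Σfx² − (Σfx)²/n = 776 − 220²/81 = 178.4691
Sample variance = 178.4691 / 80 = 2.2309

2.231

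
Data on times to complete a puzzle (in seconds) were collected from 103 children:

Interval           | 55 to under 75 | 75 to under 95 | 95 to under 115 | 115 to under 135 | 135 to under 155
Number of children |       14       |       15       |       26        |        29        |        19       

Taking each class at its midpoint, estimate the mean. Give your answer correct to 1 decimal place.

Midpoints: 65, 85, 105, 125, 145
Σfm = 14×65 + 15×85 + 26×105 + 29×125 + 19×145 = 11295
n = Σf = 103
Mean = 11295 / 103 = 109.6602

109.7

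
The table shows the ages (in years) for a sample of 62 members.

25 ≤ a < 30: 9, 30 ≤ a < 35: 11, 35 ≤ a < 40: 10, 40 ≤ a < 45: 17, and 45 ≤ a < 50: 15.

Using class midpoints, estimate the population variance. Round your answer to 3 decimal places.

47.893

Midpoints: 27.5, 32.5, 37.5, 42.5, 47.5
n = 62, Σfm = 2415, mean = 38.9516
Σfm² = 97037.5
Σf(m − x̄)² = Σfm² − (Σfm)²/n = 97037.5 − 2415²/62 = 2969.3548
Population variance = 2969.3548 / 62 = 47.8928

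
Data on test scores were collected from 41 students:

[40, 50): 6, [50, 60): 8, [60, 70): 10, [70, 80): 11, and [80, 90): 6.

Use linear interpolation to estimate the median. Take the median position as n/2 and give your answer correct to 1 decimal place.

Cumulative frequencies: 6, 14, 24, 35, 41
n = 41; position = n/2 = 20.5.
This falls in the class [60, 70): L = 60, F = 14, f = 10, h = 10.
Median ≈ 60 + ((20.5 − 14) / 10) × 10 = 66.5000

66.5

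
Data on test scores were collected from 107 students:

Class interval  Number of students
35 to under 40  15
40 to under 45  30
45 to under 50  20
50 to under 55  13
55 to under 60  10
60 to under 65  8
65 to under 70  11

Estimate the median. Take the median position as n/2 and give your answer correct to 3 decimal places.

Cumulative frequencies: 15, 45, 65, 78, 88, 96, 107
n = 107; position = n/2 = 53.5.
This falls in the class 45 to under 50: L = 45, F = 45, f = 20, h = 5.
Median ≈ 45 + ((53.5 − 45) / 20) × 5 = 47.1250

47.125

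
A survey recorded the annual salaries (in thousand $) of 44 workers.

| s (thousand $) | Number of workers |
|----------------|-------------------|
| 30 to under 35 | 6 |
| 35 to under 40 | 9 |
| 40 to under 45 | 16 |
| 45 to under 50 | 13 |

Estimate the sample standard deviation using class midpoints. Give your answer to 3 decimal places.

Midpoints: 32.5, 37.5, 42.5, 47.5
n = 44, Σfm = 1830, mean = 41.5909
Σfm² = 77225
Σf(m − x̄)² = Σfm² − (Σfm)²/n = 77225 − 1830²/44 = 1113.6364
Sample variance = 1113.6364 / 43 = 25.8985
Standard deviation = √25.8985 = 5.0891

5.089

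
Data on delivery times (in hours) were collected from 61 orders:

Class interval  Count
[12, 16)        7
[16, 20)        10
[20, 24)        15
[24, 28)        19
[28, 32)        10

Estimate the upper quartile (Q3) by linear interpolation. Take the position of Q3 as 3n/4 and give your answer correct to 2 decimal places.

26.89

Cumulative frequencies: 7, 17, 32, 51, 61
n = 61; position = 3n/4 = 45.75.
This falls in the class [24, 28): L = 24, F = 32, f = 19, h = 4.
Upper quartile ≈ 24 + ((45.75 − 32) / 19) × 4 = 26.8947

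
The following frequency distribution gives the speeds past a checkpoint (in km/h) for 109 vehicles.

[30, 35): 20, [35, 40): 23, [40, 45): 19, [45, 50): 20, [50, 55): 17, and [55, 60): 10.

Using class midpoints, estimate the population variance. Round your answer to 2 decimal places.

Midpoints: 32.5, 37.5, 42.5, 47.5, 52.5, 57.5
n = 109, Σfm = 4737.5, mean = 43.4633
Σfm² = 212831.25
Σf(m − x̄)² = Σfm² − (Σfm)²/n = 212831.25 − 4737.5²/109 = 6923.8532
Population variance = 6923.8532 / 109 = 63.5216

63.52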